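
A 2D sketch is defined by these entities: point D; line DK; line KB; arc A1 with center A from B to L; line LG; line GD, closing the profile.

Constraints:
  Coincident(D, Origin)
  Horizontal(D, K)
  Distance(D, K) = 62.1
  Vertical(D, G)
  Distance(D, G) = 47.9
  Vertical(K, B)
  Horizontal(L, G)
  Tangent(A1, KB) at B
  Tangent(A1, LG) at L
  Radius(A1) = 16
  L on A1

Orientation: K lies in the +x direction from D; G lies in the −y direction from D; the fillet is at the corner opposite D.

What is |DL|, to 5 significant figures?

66.480

The virtual corner opposite D is at (62.100, -47.900). Tangency of A1 to KB means the radius AB is perpendicular to KB and A1 meets LG tangentially, so AL is at right angles to LG, with radius 16.0, so the center A sits 16.0 in from both sides at A = (46.100, -31.900). That places the tangent points at B = (62.100, -31.900) on KB and L = (46.100, -47.900) on LG. Then |DL| = |L − D| = 66.480.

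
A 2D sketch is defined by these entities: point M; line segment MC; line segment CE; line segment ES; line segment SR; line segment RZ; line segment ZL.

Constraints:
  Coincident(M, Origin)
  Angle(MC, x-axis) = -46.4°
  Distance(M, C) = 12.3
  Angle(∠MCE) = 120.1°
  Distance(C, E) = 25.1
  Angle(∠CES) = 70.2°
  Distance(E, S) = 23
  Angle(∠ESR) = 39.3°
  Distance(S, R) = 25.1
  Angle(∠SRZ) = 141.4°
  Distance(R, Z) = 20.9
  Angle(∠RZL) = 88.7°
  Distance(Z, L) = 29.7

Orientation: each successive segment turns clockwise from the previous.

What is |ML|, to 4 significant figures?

54.44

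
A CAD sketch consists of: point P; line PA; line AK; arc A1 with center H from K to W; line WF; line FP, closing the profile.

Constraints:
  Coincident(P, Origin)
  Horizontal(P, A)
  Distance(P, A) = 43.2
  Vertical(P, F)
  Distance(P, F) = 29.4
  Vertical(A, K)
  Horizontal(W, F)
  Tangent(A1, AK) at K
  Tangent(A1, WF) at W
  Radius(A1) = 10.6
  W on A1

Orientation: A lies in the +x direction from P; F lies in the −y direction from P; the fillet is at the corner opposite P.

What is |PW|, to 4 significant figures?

43.90

P is at the origin; P and A share the same y with |PA| = 43.2 and A on the +x side, so A = (43.20, 0.000). P and F share the same x with |PF| = 29.4 and F on the −y side, so F = (0.000, -29.40). The virtual corner opposite P is at (43.20, -29.40). The tangent condition forces HK to be normal to AK and tangency of A1 to WF means the radius HW is perpendicular to WF, with radius 10.6, so the center H sits 10.6 in from both sides at H = (32.60, -18.80). That places the tangent points at K = (43.20, -18.80) on AK and W = (32.60, -29.40) on WF. Then |PW| = |W − P| = 43.90.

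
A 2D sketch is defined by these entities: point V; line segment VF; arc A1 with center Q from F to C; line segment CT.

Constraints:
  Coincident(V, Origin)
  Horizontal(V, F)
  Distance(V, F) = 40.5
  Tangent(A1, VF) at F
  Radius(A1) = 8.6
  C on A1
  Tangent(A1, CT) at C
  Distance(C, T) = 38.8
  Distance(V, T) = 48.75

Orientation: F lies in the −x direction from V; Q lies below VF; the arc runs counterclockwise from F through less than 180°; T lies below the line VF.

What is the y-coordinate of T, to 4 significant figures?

-43.63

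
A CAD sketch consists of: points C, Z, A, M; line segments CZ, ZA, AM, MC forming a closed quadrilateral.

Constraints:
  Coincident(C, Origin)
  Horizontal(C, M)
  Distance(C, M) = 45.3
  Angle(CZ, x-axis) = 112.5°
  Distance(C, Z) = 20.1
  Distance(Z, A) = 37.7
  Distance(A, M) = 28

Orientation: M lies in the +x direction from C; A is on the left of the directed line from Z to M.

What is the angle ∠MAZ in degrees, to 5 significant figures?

116.67°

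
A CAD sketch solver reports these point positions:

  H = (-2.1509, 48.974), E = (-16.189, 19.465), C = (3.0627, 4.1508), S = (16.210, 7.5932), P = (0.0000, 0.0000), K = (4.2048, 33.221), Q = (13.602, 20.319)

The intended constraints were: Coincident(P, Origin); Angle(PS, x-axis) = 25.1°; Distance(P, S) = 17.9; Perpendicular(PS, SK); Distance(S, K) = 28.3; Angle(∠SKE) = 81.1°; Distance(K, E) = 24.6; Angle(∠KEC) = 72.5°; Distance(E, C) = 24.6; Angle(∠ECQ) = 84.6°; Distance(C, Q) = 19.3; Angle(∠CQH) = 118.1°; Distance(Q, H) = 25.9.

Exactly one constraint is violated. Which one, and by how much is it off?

Distance(Q, H) = 25.9 — off by 6.80.

P = (0.00, 0.00) ✓; PS at 25.10° ✓; |PS| = 17.90 ✓; ∠(PS, SK) = 90.00° ✓; |SK| = 28.30 ✓; ∠SKE = 81.10° ✓; |KE| = 24.60 ✓; ∠KEC = 72.50° ✓; |EC| = 24.60 ✓; ∠ECQ = 84.60° ✓; |CQ| = 19.30 ✓; ∠CQH = 118.1° ✓; |QH| = 32.70 ✗.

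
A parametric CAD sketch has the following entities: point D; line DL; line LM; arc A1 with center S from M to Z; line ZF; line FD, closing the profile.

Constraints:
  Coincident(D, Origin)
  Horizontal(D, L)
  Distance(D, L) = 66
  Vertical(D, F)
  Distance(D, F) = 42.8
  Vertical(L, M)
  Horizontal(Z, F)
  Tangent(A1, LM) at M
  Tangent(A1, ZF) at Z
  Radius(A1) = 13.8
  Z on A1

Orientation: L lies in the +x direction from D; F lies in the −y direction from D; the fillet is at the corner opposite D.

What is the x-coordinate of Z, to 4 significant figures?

52.20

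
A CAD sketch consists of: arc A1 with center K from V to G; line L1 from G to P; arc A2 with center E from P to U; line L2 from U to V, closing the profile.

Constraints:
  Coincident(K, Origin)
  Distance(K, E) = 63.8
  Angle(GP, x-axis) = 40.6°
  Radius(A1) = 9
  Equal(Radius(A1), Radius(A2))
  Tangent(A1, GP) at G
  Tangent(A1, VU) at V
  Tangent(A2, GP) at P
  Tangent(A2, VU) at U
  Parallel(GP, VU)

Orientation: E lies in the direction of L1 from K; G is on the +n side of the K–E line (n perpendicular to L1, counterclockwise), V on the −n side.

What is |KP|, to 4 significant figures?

64.43

Tangency of A1 to both parallel lines with radius 9.0 puts G and V at K ± 9.0·n: G = (-5.857, 6.833), V = (5.857, -6.833). Equal radii place P and U the same way about E: P = E + 9.0·n = (42.58, 48.35), U = E − 9.0·n = (54.30, 34.69). Then |KP| = |P − K| = 64.43.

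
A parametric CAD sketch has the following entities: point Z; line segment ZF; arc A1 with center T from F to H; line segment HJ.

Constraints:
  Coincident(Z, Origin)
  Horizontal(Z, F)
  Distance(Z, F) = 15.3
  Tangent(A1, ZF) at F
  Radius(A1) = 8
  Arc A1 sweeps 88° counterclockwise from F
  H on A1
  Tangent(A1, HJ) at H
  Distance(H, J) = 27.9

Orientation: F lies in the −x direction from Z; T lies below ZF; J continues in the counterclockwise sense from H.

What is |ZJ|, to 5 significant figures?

43.088

Z is at the origin; Z and F share the same y with |ZF| = 15.3 and F on the −x side, so F = (-15.300, 0.0000). Tangency of A1 to ZF means the radius TF is perpendicular to ZF, so T = F + (0, -8) = (-15.300, -8.0000). On A1, F sits at bearing 90° from T; an 88° counterclockwise sweep puts H at bearing 178°, so H = T + 8.0·(cos 178°, sin 178°) = (-23.295, -7.7208). Since A1 is tangent to HJ there, TH ⟂ HJ, so HJ runs along (−sin 178°, cos 178°); with |HJ| = 27.9, J = (-24.269, -35.604). Then |ZJ| = |J − Z| = 43.088.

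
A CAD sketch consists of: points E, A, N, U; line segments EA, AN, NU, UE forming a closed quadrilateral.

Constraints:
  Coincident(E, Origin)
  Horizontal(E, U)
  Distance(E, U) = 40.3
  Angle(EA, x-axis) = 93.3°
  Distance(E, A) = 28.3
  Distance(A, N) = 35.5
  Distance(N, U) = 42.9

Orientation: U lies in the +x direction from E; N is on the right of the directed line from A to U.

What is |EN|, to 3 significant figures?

7.51

Checks: |AN| = 35.50 ✓; |NU| = 42.90 ✓.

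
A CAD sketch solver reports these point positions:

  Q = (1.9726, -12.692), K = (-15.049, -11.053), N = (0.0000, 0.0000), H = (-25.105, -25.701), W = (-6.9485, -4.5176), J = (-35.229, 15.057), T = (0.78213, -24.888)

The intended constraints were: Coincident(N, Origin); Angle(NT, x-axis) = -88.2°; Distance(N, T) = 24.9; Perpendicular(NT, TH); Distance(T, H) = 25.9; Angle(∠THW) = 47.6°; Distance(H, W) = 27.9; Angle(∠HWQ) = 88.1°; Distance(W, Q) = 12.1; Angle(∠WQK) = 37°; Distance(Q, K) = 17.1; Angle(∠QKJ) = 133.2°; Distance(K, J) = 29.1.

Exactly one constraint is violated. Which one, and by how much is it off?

Distance(K, J) = 29.1 — off by 3.90.

N = (0.00, 0.00) ✓; NT at -88.20° ✓; |NT| = 24.90 ✓; ∠(NT, TH) = 90.00° ✓; |TH| = 25.90 ✓; ∠THW = 47.60° ✓; |HW| = 27.90 ✓; ∠HWQ = 88.10° ✓; |WQ| = 12.10 ✓; ∠WQK = 37.00° ✓; |QK| = 17.10 ✓; ∠QKJ = 133.2° ✓; |KJ| = 33.00 ✗.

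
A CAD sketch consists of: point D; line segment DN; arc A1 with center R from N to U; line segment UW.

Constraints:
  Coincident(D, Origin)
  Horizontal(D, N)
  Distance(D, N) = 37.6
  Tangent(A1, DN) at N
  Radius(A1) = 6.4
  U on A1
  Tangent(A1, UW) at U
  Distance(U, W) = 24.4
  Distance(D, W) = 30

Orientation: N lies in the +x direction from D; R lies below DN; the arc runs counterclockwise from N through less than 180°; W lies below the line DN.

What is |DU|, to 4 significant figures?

32.37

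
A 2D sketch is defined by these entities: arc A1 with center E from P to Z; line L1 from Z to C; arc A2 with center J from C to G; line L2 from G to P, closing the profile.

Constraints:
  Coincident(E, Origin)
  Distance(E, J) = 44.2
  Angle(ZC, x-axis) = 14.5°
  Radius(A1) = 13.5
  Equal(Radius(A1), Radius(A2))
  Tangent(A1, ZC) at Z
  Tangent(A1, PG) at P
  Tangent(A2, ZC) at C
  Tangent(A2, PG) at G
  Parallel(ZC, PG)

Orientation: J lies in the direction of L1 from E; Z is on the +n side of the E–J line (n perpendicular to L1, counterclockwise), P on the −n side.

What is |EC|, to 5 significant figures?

46.216

The slot axis is L1's direction at 14.5°, so u = (cos 14.5°, sin 14.5°) = (0.96815, 0.25038) and n = (−sin 14.5°, cos 14.5°) = (-0.25038, 0.96815). E is at the origin and J lies 44.2 along u from E, so J = 44.2·u = (42.792, 11.067). Tangency of A1 to both parallel lines with radius 13.5 puts Z and P at E ± 13.5·n: Z = (-3.3801, 13.070), P = (3.3801, -13.070). Equal radii place C and G the same way about J: C = J + 13.5·n = (39.412, 24.137), G = J − 13.5·n = (46.172, -2.0032). Then |EC| = |C − E| = 46.216.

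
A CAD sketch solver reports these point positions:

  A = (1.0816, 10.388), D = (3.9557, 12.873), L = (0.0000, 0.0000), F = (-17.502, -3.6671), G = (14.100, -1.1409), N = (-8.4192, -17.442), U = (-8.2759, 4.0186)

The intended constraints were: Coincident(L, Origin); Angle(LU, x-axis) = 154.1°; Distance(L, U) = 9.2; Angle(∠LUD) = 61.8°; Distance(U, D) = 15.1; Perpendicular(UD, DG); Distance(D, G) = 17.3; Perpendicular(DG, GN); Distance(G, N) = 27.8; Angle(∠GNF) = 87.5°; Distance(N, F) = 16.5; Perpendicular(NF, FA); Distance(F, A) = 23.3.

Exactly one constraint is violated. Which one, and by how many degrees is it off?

Perpendicular(NF, FA) — off by 3.70°.

L = (0.00, 0.00) ✓; LU at 154.1° ✓; |LU| = 9.200 ✓; ∠LUD = 61.80° ✓; |UD| = 15.10 ✓; ∠(UD, DG) = 90.00° ✓; |DG| = 17.30 ✓; ∠(DG, GN) = 90.00° ✓; |GN| = 27.80 ✓; ∠GNF = 87.50° ✓; |NF| = 16.50 ✓; ∠(NF, FA) = 86.30° ✗; |FA| = 23.30 ✓.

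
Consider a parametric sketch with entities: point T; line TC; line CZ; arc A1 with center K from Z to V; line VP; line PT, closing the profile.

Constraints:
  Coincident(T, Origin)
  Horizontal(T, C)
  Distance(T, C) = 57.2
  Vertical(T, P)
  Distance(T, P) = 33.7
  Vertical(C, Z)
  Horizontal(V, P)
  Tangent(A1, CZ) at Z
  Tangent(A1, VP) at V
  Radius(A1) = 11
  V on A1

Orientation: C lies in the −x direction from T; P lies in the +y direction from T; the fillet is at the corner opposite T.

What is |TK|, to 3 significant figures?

51.5

T is at the origin; T and C share the same y with |TC| = 57.2 and C on the −x side, so C = (-57.2, 0.00). T and P share the same x with |TP| = 33.7 and P on the +y side, so P = (0.00, 33.7). The virtual corner opposite T is at (-57.2, 33.7). A1 meets CZ tangentially, so KZ is at right angles to CZ and the tangent condition forces KV to be normal to VP, with radius 11.0, so the center K sits 11.0 in from both sides at K = (-46.2, 22.7). Then |TK| = |K − T| = 51.5.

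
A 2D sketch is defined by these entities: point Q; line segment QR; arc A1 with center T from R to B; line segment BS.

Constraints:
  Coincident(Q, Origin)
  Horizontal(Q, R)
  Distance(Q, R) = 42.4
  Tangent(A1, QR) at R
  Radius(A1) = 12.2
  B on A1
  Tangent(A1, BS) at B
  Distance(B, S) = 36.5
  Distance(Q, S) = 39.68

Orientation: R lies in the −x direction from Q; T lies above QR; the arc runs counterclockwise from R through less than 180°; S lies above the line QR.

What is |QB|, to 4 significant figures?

32.46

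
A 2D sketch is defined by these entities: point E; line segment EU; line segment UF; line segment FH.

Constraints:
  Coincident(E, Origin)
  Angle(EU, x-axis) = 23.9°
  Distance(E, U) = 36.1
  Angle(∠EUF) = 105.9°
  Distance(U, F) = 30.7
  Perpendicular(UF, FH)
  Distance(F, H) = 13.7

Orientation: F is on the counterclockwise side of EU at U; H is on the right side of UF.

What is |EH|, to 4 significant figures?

63.18

E is at the origin; EU runs at 23.9° with length 36.1, so U = 36.1·(cos 23.9°, sin 23.9°) = (33.00, 14.63). ∠EUF = 105.9°, so UF runs at 23.9° + (180° − 105.9°) = 98.00° from the x-axis; with |UF| = 30.7, F = U + 30.7·(cos 98.00°, sin 98.00°) = (28.73, 45.03). UF ⟂ FH; with |FH| = 13.7 on the right of UF, H = F + 13.7·(0.9903, 0.1392) = (42.30, 46.93). Then |EH| = |H − E| = 63.18.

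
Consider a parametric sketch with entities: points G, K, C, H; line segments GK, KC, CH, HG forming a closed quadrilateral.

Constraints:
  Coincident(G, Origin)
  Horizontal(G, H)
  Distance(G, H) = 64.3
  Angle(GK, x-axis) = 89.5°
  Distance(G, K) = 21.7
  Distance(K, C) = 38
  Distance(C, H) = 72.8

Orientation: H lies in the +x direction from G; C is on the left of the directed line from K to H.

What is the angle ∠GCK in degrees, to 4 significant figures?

9.501°

Checks: G = (0.00, 0.00) ✓; |KC| = 38.00 ✓; |CH| = 72.80 ✓.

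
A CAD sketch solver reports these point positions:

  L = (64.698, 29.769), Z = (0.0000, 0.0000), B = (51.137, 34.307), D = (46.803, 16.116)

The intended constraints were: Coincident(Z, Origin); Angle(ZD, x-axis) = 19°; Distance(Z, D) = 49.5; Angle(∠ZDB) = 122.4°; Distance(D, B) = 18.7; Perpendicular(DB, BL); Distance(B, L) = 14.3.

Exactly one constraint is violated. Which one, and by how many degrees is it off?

Perpendicular(DB, BL) — off by 5.10°.

Z = (0.00, 0.00) ✓; ZD at 19.00° ✓; |ZD| = 49.50 ✓; ∠ZDB = 122.4° ✓; |DB| = 18.70 ✓; ∠(DB, BL) = 95.10° ✗; |BL| = 14.30 ✓.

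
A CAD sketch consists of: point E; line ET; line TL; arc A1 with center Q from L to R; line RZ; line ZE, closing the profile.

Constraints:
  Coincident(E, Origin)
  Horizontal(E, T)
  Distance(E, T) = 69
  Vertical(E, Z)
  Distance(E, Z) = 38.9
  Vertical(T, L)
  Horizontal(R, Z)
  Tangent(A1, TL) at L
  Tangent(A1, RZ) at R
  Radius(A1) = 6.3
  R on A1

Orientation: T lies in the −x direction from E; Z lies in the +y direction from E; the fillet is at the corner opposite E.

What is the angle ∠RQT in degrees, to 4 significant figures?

169.1°

E is at the origin; ET is horizontal with |ET| = 69.0 and T on the −x side, so T = (-69.00, 0.000). EZ is vertical with |EZ| = 38.9 and Z on the +y side, so Z = (0.000, 38.90). The virtual corner opposite E is at (-69.00, 38.90). Tangency of A1 to TL means the radius QL is perpendicular to TL and A1 meets RZ tangentially, so QR is at right angles to RZ, with radius 6.3, so the center Q sits 6.3 in from both sides at Q = (-62.70, 32.60). That places the tangent points at L = (-69.00, 32.60) on TL and R = (-62.70, 38.90) on RZ. Then cos ∠RQT = QR·QT / (|QR||QT|), giving 169.1°.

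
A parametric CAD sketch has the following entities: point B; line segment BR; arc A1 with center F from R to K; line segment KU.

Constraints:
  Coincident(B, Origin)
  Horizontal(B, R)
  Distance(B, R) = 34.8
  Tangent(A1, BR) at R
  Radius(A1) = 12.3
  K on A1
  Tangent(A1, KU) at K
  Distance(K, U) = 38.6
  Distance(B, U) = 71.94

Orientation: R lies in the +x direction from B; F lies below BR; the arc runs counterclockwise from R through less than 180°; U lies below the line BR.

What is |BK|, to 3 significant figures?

33.5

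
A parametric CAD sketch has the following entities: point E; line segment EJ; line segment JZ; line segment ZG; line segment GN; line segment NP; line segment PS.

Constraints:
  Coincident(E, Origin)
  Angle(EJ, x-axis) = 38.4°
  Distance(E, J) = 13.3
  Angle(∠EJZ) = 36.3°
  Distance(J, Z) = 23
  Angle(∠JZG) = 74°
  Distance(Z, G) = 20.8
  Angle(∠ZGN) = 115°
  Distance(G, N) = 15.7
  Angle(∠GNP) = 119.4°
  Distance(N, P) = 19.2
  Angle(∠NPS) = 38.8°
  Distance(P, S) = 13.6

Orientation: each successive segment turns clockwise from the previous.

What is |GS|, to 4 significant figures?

17.10

E is at the origin; EJ runs at 38.4° with length 13.3, so J = (10.42, 8.261). ∠EJZ = 36.3° gives JZ at -105.3° from the x-axis; with |JZ| = 23.0, Z = (4.354, -13.92). ∠JZG = 74.0° gives ZG at 148.7° from the x-axis; with |ZG| = 20.8, G = (-13.42, -3.118). ∠ZGN = 115.0° gives GN at 83.70° from the x-axis; with |GN| = 15.7, N = (-11.70, 12.49). ∠GNP = 119.4° gives NP at 23.10° from the x-axis; with |NP| = 19.2, P = (5.965, 20.02). ∠NPS = 38.8° gives PS at -118.1° from the x-axis; with |PS| = 13.6, S = (-0.4411, 8.024). Then |GS| = |S − G| = 17.10.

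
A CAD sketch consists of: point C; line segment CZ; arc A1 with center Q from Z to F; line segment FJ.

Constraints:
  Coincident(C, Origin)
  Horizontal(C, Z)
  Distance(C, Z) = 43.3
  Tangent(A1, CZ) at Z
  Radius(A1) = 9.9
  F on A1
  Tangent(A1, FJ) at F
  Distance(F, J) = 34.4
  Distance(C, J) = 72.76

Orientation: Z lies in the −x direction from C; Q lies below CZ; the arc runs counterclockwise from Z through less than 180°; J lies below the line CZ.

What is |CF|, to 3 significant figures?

53.6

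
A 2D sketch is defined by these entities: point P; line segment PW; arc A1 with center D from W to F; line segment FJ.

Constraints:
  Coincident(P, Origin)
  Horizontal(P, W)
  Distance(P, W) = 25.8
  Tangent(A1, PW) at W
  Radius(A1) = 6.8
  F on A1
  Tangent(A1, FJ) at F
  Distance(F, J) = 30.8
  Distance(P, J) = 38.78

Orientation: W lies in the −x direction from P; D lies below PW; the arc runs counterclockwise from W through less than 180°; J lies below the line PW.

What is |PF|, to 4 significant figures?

33.17

P is at the origin; P and W share the same y with |PW| = 25.8 and W on the −x side, so W = (-25.80, 0.000). A1 meets PW tangentially, so DW is at right angles to PW, so D = W + (0, -6.8) = (-25.80, -6.800). Since DF ⟂ FJ (tangency), |DJ| = √(6.8² + 30.8²) = 31.54 regardless of where F sits on A1. So J lies on both circle(P, 38.78) and circle(D, 31.54); the below-PW intersection is J = (-14.14, -36.11). F is the foot of the tangent from J: F = (-31.43, -10.62).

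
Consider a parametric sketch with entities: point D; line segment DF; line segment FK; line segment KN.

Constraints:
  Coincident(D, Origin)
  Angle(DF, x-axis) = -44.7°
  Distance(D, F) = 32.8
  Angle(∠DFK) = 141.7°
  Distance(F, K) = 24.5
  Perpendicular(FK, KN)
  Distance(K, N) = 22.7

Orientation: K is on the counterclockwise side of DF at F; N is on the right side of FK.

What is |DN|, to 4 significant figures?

66.15

∠DFK = 141.7°, so FK runs at -44.7° + (180° − 141.7°) = -6.400° from the x-axis; with |FK| = 24.5, K = F + 24.5·(cos -6.400°, sin -6.400°) = (47.66, -25.80). FK is perpendicular to KN; with |KN| = 22.7 on the right of FK, N = K + 22.7·(-0.1115, -0.9938) = (45.13, -48.36). Then |DN| = |N − D| = 66.15.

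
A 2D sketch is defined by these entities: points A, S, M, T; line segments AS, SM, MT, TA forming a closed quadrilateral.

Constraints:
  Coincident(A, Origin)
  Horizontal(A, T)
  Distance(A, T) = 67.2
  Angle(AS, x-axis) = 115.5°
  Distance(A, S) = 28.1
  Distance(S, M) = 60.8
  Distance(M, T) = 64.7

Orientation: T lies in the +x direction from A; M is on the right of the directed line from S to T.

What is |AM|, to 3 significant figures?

32.8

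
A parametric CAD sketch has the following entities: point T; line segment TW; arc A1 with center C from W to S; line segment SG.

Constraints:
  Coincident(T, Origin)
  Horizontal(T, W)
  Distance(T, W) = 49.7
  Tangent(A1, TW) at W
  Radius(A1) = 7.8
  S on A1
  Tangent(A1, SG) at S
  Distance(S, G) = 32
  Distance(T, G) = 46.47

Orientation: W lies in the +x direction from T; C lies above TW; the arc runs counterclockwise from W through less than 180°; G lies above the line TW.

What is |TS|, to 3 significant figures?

56.5

Checks: |CS| = 7.800 ✓; ∠(CS, SG) = 90.00° ✓; |SG| = 32.00 ✓; |TG| = 46.47 ✓.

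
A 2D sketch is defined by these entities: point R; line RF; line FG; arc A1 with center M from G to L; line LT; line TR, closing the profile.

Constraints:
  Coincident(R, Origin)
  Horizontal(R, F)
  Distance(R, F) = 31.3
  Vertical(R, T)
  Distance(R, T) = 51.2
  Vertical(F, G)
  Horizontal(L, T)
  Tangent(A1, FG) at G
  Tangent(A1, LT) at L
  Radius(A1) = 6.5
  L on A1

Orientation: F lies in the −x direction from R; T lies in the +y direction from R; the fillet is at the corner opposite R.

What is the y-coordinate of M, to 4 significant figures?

44.70

R is at the origin; R and F share the same y with |RF| = 31.3 and F on the −x side, so F = (-31.30, 0.000). RT is vertical with |RT| = 51.2 and T on the +y side, so T = (0.000, 51.20). The virtual corner opposite R is at (-31.30, 51.20). Since A1 is tangent to FG there, MG ⟂ FG and A1 meets LT tangentially, so ML is at right angles to LT, with radius 6.5, so the center M sits 6.5 in from both sides at M = (-24.80, 44.70). So M.y = 44.70.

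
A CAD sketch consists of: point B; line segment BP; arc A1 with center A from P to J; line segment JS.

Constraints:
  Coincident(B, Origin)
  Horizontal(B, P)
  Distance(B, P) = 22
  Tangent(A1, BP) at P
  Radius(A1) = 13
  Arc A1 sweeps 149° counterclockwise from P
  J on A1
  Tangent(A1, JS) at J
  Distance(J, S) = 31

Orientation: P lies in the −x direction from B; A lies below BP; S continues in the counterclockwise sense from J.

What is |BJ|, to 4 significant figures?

37.50

B is at the origin; B and P share the same y with |BP| = 22.0 and P on the −x side, so P = (-22.00, 0.000). Tangency of A1 to BP means the radius AP is perpendicular to BP, so A = P + (0, -13) = (-22.00, -13.00). On A1, P sits at bearing 90° from A; a 149° counterclockwise sweep puts J at bearing 239°, so J = A + 13.0·(cos 239°, sin 239°) = (-28.70, -24.14). Then |BJ| = |J − B| = 37.50.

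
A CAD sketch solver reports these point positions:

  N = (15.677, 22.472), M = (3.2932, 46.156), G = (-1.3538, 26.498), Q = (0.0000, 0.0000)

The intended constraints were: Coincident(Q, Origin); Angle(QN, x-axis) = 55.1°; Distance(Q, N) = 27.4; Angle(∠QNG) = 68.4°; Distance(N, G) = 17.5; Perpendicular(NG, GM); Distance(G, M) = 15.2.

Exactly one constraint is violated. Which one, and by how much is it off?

Distance(G, M) = 15.2 — off by 5.00.

Q = (0.00, 0.00) ✓; QN at 55.10° ✓; |QN| = 27.40 ✓; ∠QNG = 68.40° ✓; |NG| = 17.50 ✓; ∠(NG, GM) = 90.00° ✓; |GM| = 20.20 ✗.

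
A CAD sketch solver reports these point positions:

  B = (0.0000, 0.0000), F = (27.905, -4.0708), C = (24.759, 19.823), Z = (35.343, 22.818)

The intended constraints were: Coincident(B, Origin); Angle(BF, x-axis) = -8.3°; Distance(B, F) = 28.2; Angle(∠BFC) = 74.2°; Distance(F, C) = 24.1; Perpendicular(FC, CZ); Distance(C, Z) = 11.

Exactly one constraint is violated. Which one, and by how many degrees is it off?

Perpendicular(FC, CZ) — off by 8.30°.

B = (0.00, 0.00) ✓; BF at -8.300° ✓; |BF| = 28.20 ✓; ∠BFC = 74.20° ✓; |FC| = 24.10 ✓; ∠(FC, CZ) = 81.70° ✗; |CZ| = 11.00 ✓.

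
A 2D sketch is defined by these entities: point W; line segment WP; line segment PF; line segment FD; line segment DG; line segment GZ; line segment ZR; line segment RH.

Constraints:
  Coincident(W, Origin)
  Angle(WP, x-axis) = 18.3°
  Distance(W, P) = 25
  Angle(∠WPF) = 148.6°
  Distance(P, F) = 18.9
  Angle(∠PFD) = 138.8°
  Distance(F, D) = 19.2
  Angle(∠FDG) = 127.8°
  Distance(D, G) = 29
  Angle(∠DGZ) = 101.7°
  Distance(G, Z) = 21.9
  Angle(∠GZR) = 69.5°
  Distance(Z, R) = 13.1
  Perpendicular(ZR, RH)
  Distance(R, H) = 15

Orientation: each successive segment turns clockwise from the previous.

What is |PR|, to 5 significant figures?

34.393

∠DGZ = 101.7° gives GZ at 175.20° from the x-axis; with |GZ| = 21.9, Z = (23.288, -37.999). ∠GZR = 69.5° gives ZR at 64.700° from the x-axis; with |ZR| = 13.1, R = (28.887, -26.156). Then |PR| = |R − P| = 34.393.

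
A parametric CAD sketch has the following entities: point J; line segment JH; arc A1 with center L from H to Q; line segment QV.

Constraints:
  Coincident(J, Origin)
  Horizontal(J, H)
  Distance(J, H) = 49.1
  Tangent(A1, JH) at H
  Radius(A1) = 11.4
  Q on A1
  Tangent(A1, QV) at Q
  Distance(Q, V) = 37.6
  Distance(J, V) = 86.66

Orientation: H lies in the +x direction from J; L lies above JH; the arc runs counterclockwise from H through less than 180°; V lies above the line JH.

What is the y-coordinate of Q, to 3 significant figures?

5.71

Checks: |LQ| = 11.40 ✓; ∠(LQ, QV) = 90.00° ✓; |QV| = 37.60 ✓; |JV| = 86.66 ✓.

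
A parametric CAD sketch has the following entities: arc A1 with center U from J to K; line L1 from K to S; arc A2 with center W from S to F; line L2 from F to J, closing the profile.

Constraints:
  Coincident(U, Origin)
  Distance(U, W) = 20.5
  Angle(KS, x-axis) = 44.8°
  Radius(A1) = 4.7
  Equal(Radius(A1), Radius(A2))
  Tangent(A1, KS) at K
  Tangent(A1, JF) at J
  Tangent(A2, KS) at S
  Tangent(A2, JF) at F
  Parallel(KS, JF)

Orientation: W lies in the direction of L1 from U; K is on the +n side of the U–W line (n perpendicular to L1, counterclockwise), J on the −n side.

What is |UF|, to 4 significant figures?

21.03

The slot axis is L1's direction at 44.8°, so u = (cos 44.8°, sin 44.8°) = (0.7096, 0.7046) and n = (−sin 44.8°, cos 44.8°) = (-0.7046, 0.7096). U is at the origin and W lies 20.5 along u from U, so W = 20.5·u = (14.55, 14.45). Tangency of A1 to both parallel lines with radius 4.7 puts K and J at U ± 4.7·n: K = (-3.312, 3.335), J = (3.312, -3.335). Equal radii place S and F the same way about W: S = W + 4.7·n = (11.23, 17.78), F = W − 4.7·n = (17.86, 11.11). Then |UF| = |F − U| = 21.03.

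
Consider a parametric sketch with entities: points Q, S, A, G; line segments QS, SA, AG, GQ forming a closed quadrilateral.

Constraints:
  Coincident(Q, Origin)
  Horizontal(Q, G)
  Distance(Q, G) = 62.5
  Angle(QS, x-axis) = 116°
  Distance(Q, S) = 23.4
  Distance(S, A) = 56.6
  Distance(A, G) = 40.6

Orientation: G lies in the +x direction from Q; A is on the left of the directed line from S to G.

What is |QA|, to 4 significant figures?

57.22

Checks: QS at 116.0° ✓; |SA| = 56.60 ✓; |AG| = 40.60 ✓.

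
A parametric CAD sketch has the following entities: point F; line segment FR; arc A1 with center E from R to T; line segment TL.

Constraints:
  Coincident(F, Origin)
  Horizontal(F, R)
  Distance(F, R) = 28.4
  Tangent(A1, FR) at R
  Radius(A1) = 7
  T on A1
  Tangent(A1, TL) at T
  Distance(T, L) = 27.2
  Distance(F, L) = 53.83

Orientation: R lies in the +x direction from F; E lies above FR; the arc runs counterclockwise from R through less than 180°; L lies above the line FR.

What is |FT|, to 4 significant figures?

35.20

F is at the origin; FR is horizontal with |FR| = 28.4 and R on the +x side, so R = (28.40, 0.000). Since A1 is tangent to FR there, ER ⟂ FR, so E = R + (0, 7) = (28.40, 7.000). Since ET ⟂ TL (tangency), |EL| = √(7.0² + 27.2²) = 28.09 regardless of where T sits on A1. So L lies on both circle(F, 53.83) and circle(E, 28.09); the above-FR intersection is L = (44.85, 29.76). T is the foot of the tangent from L: T = (34.92, 4.442).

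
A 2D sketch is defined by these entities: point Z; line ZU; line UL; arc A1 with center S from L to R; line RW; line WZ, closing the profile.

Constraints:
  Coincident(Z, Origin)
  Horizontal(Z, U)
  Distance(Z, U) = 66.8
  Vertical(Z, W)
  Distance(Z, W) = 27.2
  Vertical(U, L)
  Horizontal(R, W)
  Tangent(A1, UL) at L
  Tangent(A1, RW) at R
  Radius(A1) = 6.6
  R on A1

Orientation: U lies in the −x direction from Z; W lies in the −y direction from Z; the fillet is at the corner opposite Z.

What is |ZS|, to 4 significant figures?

63.63

Z is at the origin; Z and U share the same y with |ZU| = 66.8 and U on the −x side, so U = (-66.80, 0.000). ZW is vertical with |ZW| = 27.2 and W on the −y side, so W = (0.000, -27.20). The virtual corner opposite Z is at (-66.80, -27.20). Tangency of A1 to UL means the radius SL is perpendicular to UL and since A1 is tangent to RW there, SR ⟂ RW, with radius 6.6, so the center S sits 6.6 in from both sides at S = (-60.20, -20.60). Then |ZS| = |S − Z| = 63.63.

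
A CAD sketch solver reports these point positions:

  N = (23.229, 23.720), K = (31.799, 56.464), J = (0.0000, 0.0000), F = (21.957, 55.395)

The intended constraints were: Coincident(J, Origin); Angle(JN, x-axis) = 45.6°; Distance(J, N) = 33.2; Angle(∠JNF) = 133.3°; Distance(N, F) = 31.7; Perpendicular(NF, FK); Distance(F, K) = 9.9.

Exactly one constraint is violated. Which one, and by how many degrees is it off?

Perpendicular(NF, FK) — off by 3.90°.

J = (0.00, 0.00) ✓; JN at 45.60° ✓; |JN| = 33.20 ✓; ∠JNF = 133.3° ✓; |NF| = 31.70 ✓; ∠(NF, FK) = 86.10° ✗; |FK| = 9.900 ✓.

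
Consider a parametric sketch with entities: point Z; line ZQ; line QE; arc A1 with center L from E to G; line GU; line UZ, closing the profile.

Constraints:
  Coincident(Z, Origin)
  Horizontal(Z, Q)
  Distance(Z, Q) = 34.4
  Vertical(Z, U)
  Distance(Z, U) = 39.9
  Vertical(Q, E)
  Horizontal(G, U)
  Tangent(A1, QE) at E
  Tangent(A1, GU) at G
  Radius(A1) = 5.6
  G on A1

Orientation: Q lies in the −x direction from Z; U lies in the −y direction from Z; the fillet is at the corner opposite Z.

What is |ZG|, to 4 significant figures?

49.21

Z is at the origin; ZQ is horizontal with |ZQ| = 34.4 and Q on the −x side, so Q = (-34.40, 0.000). Z and U share the same x with |ZU| = 39.9 and U on the −y side, so U = (0.000, -39.90). The virtual corner opposite Z is at (-34.40, -39.90). The tangent condition forces LE to be normal to QE and tangency of A1 to GU means the radius LG is perpendicular to GU, with radius 5.6, so the center L sits 5.6 in from both sides at L = (-28.80, -34.30). That places the tangent points at E = (-34.40, -34.30) on QE and G = (-28.80, -39.90) on GU. Then |ZG| = |G − Z| = 49.21.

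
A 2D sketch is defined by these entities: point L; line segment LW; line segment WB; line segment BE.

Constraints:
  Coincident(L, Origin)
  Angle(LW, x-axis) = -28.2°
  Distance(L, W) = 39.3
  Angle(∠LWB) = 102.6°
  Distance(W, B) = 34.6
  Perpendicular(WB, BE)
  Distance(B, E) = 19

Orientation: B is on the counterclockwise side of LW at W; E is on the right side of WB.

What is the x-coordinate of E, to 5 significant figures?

71.626

L is at the origin; LW runs at -28.2° with length 39.3, so W = 39.3·(cos -28.2°, sin -28.2°) = (34.635, -18.571). ∠LWB = 102.6°, so WB runs at -28.2° + (180° − 102.6°) = 49.200° from the x-axis; with |WB| = 34.6, B = W + 34.6·(cos 49.200°, sin 49.200°) = (57.244, 7.6208). The perpendicularity gives BE at right angles to WB; with |BE| = 19.0 on the right of WB, E = B + 19.0·(0.75700, -0.65342) = (71.626, -4.7942). So E.x = 71.626.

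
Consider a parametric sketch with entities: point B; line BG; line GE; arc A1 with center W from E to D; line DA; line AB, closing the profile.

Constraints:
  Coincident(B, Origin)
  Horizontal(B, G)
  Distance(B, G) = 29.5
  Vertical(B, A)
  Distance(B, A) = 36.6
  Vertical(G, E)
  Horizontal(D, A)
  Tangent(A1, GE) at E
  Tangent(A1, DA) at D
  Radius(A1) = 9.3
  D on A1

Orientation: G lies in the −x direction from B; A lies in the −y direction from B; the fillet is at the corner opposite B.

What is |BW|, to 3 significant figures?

34.0

B is at the origin; BG is horizontal with |BG| = 29.5 and G on the −x side, so G = (-29.5, 0.00). B and A share the same x with |BA| = 36.6 and A on the −y side, so A = (0.00, -36.6). The virtual corner opposite B is at (-29.5, -36.6). Tangency of A1 to GE means the radius WE is perpendicular to GE and tangency of A1 to DA means the radius WD is perpendicular to DA, with radius 9.3, so the center W sits 9.3 in from both sides at W = (-20.2, -27.3). Then |BW| = |W − B| = 34.0.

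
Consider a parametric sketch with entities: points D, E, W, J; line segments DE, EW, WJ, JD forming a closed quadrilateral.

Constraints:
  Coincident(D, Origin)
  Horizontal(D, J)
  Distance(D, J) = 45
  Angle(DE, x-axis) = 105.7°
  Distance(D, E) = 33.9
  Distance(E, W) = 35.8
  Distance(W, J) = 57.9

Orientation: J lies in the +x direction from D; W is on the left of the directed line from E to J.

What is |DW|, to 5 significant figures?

56.407

Checks: |EW| = 35.80 ✓; |WJ| = 57.90 ✓.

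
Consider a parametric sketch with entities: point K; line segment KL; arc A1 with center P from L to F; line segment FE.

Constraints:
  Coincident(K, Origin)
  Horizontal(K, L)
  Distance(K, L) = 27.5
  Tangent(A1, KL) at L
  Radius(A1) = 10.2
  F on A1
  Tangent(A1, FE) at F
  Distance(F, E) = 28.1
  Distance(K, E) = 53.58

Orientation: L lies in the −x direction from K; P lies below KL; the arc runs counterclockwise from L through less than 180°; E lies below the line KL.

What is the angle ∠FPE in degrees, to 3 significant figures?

70.0°

Checks: |PF| = 10.20 ✓; ∠(PF, FE) = 90.00° ✓; |FE| = 28.10 ✓; |KE| = 53.58 ✓.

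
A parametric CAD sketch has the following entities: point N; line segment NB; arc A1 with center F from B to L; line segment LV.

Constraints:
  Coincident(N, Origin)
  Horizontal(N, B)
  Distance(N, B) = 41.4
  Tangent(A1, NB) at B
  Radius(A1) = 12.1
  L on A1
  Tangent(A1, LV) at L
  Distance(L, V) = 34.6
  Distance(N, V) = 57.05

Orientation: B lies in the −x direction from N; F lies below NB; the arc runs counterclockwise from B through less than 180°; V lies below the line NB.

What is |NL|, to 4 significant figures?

54.75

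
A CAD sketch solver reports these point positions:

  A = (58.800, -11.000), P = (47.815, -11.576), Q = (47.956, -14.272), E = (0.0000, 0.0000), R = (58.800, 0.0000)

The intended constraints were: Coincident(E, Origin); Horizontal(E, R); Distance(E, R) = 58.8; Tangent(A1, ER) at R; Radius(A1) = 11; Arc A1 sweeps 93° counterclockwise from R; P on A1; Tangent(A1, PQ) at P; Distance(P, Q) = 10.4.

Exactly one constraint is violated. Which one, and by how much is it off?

Distance(P, Q) = 10.4 — off by 7.70.

E = (0.00, 0.00) ✓; E.y = 0.00, R.y = 0.00 ✓; |ER| = 58.80 ✓; ∠(AR, RE) = 90.00° ✓; |AR| = 11.00 ✓; bearing(A→P) − bearing(A→R) = 93.00° ✓; |AP| = 11.00 ✓; ∠(AP, PQ) = 90.01° ✓; |PQ| = 2.700 ✗.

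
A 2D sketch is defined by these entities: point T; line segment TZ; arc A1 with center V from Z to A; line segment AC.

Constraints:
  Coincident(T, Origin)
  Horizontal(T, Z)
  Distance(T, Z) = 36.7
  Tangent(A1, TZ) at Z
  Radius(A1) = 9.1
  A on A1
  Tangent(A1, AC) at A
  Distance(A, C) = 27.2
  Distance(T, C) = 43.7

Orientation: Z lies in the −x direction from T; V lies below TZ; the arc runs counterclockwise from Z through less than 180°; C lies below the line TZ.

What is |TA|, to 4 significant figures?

46.07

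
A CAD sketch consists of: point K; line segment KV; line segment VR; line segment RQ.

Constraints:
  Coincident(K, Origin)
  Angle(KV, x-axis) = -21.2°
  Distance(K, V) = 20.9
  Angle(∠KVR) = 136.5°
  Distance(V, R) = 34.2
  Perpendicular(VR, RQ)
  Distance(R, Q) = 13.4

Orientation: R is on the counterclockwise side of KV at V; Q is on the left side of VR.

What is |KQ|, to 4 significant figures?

49.37

K is at the origin; KV runs at -21.2° with length 20.9, so V = 20.9·(cos -21.2°, sin -21.2°) = (19.49, -7.558). ∠KVR = 136.5°, so VR runs at -21.2° + (180° − 136.5°) = 22.30° from the x-axis; with |VR| = 34.2, R = V + 34.2·(cos 22.30°, sin 22.30°) = (51.13, 5.419). VR ⟂ RQ; with |RQ| = 13.4 on the left of VR, Q = R + 13.4·(-0.3795, 0.9252) = (46.04, 17.82). Then |KQ| = |Q − K| = 49.37.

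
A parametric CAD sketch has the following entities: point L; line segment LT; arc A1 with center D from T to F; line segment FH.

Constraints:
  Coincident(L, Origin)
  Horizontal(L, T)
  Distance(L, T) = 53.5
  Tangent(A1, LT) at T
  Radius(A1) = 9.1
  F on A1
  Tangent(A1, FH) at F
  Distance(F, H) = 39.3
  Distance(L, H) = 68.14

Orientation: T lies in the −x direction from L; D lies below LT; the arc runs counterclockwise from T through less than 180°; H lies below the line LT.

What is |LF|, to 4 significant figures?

63.19

Checks: L.y = 0.00, T.y = 0.00 ✓; |DF| = 9.100 ✓; ∠(DF, FH) = 90.00° ✓; |FH| = 39.30 ✓; |LH| = 68.14 ✓.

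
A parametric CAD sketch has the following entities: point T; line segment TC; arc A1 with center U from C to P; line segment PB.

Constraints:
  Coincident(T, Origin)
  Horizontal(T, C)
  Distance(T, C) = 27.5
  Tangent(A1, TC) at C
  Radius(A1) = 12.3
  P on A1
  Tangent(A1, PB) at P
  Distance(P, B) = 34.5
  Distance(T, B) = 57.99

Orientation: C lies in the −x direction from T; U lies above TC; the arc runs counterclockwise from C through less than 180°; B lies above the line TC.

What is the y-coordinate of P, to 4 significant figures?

17.66

Checks: |UP| = 12.30 ✓; ∠(UP, PB) = 90.00° ✓; |PB| = 34.50 ✓; |TB| = 57.99 ✓.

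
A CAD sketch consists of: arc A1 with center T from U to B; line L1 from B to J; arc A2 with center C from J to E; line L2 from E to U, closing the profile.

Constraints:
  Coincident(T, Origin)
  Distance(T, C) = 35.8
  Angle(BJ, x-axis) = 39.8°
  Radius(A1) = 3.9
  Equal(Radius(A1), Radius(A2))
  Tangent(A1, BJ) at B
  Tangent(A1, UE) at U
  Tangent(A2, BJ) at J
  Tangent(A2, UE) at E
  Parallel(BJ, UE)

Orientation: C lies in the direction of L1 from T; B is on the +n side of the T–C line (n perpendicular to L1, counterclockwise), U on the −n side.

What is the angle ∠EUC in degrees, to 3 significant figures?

6.22°

Tangency of A1 to both parallel lines with radius 3.9 puts B and U at T ± 3.9·n: B = (-2.50, 3.00), U = (2.50, -3.00). Equal radii place J and E the same way about C: J = C + 3.9·n = (25.0, 25.9), E = C − 3.9·n = (30.0, 19.9). Then cos ∠EUC = UE·UC / (|UE||UC|), giving 6.22°.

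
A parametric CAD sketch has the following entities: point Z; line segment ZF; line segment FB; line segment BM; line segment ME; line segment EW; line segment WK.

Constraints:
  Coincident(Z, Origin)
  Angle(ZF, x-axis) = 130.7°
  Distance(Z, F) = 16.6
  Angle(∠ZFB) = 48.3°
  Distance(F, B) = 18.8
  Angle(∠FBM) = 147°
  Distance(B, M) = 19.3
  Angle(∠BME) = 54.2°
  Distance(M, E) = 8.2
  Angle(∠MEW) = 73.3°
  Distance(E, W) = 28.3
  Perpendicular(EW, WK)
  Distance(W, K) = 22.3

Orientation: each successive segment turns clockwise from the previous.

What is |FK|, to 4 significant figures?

50.14

∠MEW = 73.3° gives EW at 93.50° from the x-axis; with |EW| = 28.3, W = (14.55, 26.88). EW is perpendicular to WK, so WK runs at 3.500°; with |WK| = 22.3, K = (36.81, 28.24). Then |FK| = |K − F| = 50.14.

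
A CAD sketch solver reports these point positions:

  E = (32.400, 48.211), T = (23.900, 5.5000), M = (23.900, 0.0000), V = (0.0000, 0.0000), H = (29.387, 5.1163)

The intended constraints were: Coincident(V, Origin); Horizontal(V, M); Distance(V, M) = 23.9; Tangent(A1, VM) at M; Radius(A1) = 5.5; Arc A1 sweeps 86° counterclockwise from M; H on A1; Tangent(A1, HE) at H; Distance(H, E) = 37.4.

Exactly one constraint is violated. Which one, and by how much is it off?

Distance(H, E) = 37.4 — off by 5.80.

V = (0.00, 0.00) ✓; V.y = 0.00, M.y = 0.00 ✓; |VM| = 23.90 ✓; ∠(TM, MV) = 90.00° ✓; |TM| = 5.500 ✓; bearing(T→H) − bearing(T→M) = 86.00° ✓; |TH| = 5.500 ✓; ∠(TH, HE) = 90.00° ✓; |HE| = 43.20 ✗.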